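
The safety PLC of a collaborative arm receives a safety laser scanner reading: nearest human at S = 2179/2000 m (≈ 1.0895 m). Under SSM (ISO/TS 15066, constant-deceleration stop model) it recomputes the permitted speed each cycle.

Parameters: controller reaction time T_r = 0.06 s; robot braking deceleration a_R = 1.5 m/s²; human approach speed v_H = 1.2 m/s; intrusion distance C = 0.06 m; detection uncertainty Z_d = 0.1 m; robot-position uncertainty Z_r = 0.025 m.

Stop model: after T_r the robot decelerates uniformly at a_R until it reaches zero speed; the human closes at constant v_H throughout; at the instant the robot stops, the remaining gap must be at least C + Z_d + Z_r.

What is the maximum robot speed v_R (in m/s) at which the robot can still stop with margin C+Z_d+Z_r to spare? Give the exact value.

v_R_max = 3/4 m/s = 0.7500 m/s

at the boundary: (1/3)·v² + (43/50)·v + (-333/400) = 0
  disc = (43/50)² − 4·(1/3)·(-333/400) = 1156/625 ; √disc = 34/25
  v_R = (−(43/50) + 34/25) / (2·(1/3)) = 3/4 m/s
check:
stop time T_s = (3/4)/(3/2) = 0.5000 s
reaction-phase robot travel = 0.7500·0.0600 = 0.0450 m
robot under decel: 0.7500²/(2·1.5000) = 0.1875 m
human over T_r+T_s: 1.2000·(0.0600+0.5000) = 0.6720 m
residual clearance needed = 0.0600+0.1000+0.0250 = 0.1850 m
sum ≈ 0.0450+0.1875+0.6720+0.1850 ≈ 1.0895 m = S ✓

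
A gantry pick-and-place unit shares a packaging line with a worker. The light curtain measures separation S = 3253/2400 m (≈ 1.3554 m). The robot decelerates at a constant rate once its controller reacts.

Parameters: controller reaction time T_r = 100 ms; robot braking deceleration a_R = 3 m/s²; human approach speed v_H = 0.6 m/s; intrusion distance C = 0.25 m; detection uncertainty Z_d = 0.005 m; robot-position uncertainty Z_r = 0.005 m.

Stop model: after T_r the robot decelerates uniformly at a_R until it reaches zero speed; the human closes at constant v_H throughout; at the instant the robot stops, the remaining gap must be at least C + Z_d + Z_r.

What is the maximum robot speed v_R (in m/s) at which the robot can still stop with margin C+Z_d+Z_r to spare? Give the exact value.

v_R_max = 7/4 m/s = 1.7500 m/s

at the boundary: (1/6)·v² + (3/10)·v + (-497/480) = 0
  disc = (3/10)² − 4·(1/6)·(-497/480) = 2809/3600 ; √disc = 53/60
  v_R = (−(3/10) + 53/60) / (2·(1/6)) = 7/4 m/s
check:
T_s = v_R/a_R = (7/4)/3 = 0.5833 s
reaction-phase robot travel = 1.7500·0.1000 = 0.1750 m
robot under decel: 1.7500²/(2·3.0000) = 0.5104 m
human over T_r+T_s: 0.6000·(0.1000+0.5833) = 0.4100 m
residual clearance needed = 0.2500+0.0050+0.0050 = 0.2600 m
sum ≈ 0.1750+0.5104+0.4100+0.2600 ≈ 1.3554 m = S ✓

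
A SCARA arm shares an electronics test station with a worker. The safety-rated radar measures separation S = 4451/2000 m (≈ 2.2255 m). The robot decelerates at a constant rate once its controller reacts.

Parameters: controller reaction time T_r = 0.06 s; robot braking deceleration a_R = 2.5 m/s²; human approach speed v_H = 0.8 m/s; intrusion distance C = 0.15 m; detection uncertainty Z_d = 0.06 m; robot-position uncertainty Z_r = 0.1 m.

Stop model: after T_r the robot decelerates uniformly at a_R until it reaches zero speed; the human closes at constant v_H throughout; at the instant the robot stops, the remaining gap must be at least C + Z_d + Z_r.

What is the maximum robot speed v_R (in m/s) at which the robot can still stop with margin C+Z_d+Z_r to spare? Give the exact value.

v_R_max = 9/4 m/s = 2.2500 m/s

at the boundary: (1/5)·v² + (19/50)·v + (-747/400) = 0
  disc = (19/50)² − 4·(1/5)·(-747/400) = 1024/625 ; √disc = 32/25
  v_R = (−(19/50) + 32/25) / (2·(1/5)) = 9/4 m/s
check:
T_s = v_R/a_R = (9/4)/(5/2) = 0.9000 s
robot in T_r: 2.2500·0.0600 = 0.1350 m
robot under decel: 2.2500²/(2·2.5000) = 1.0125 m
human over T_r+T_s: 0.8000·(0.0600+0.9000) = 0.7680 m
margins: 0.1500+0.0600+0.1000 = 0.3100 m
sum ≈ 0.1350+1.0125+0.7680+0.3100 ≈ 2.2255 m = S ✓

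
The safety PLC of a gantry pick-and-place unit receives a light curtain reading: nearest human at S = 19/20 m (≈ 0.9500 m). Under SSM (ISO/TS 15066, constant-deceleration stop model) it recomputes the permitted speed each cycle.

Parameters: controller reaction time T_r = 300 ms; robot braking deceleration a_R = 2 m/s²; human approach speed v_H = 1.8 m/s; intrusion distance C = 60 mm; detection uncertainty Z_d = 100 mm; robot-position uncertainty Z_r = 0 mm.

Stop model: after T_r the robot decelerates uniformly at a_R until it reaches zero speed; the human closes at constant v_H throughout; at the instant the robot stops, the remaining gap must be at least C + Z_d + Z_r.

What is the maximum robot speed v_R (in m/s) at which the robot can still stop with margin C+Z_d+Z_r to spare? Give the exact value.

v_R_max = 1/5 m/s = 0.2000 m/s

collect terms ⇒ (1/4)·v_R² + (6/5)·v_R + (-1/4) = 0
  disc = (6/5)² − 4·(1/4)·(-1/4) = 169/100 ; √disc = 13/10
  v_R = (−(6/5) + 13/10) / (2·(1/4)) = 1/5 m/s
check:
stop time T_s = (1/5)/2 = 0.1000 s
robot in T_r: 0.2000·0.3000 = 0.0600 m
robot covers 0.2000·0.1000 − ½·2.0000·0.1000² = 0.0100 m while stopping
human closes 1.8000·0.4000 = 0.7200 m
residual clearance needed = 0.0600+0.1000+0.0000 = 0.1600 m
sum ≈ 0.0600+0.0100+0.7200+0.1600 ≈ 0.9500 m = S ✓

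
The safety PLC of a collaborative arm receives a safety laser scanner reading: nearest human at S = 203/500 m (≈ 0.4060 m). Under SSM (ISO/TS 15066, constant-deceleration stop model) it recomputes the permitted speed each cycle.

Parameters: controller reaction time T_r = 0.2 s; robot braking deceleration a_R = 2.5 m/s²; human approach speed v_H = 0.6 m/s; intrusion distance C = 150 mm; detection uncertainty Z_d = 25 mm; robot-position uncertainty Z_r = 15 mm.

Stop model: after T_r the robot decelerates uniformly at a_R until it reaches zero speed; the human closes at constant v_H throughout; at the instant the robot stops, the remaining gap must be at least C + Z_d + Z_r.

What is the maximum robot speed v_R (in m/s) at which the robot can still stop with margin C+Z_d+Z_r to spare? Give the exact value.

quadratic (1/5)·v² + (11/25)·v + (-12/125) = 0
  disc = (11/25)² − 4·(1/5)·(-12/125) = 169/625 ; √disc = 13/25
  v_R = (−(11/25) + 13/25) / (2·(1/5)) = 1/5 m/s
check:
braking lasts T_s = (1/5)/(5/2) = 0.0800 s
reaction-phase robot travel = 0.2000·0.2000 = 0.0400 m
robot covers 0.2000·0.0800 − ½·2.5000·0.0800² = 0.0080 m while stopping
human over T_r+T_s: 0.6000·(0.2000+0.0800) = 0.1680 m
C+Z_d+Z_r = 0.1500+0.0250+0.0150 = 0.1900 m
sum ≈ 0.0400+0.0080+0.1680+0.1900 ≈ 0.4060 m = S ✓

v_R_max = 1/5 m/s = 0.2000 m/s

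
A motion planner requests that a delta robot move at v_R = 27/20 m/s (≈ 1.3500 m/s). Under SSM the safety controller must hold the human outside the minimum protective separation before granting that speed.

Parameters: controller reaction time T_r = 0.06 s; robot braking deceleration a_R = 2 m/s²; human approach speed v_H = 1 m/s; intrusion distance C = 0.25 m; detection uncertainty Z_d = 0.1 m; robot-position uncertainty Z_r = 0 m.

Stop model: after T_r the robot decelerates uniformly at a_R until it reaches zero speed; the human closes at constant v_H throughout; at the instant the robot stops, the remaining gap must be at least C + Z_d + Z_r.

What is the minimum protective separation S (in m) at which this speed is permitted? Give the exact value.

S_min = 12973/8000 m = 1.6216 m

stop time T_s = (27/20)/2 = 0.6750 s
reaction-phase robot travel = 1.3500·0.0600 = 0.0810 m
robot covers 1.3500·0.6750 − ½·2.0000·0.6750² = 0.4556 m while stopping
human closes 1.0000·0.7350 = 0.7350 m
C+Z_d+Z_r = 0.2500+0.1000+0.0000 = 0.3500 m
S_min ≈ 0.0810+0.4556+0.7350+0.3500  ⇒  S_min = 12973/8000 m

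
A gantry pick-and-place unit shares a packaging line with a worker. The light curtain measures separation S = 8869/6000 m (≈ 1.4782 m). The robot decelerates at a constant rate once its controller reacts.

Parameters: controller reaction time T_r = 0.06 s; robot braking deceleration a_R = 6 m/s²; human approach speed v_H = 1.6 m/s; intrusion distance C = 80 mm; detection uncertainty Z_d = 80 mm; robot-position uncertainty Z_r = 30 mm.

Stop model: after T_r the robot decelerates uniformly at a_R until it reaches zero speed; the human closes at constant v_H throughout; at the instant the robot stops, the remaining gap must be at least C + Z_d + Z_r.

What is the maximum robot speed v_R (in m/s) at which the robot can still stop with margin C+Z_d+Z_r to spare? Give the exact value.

v_R_max = 23/10 m/s = 2.3000 m/s

at the boundary: (1/12)·v² + (49/150)·v + (-7153/6000) = 0
  disc = (49/150)² − 4·(1/12)·(-7153/6000) = 5041/10000 ; √disc = 71/100
  v_R = (−(49/150) + 71/100) / (2·(1/12)) = 23/10 m/s
check:
stop time T_s = (23/10)/6 = 0.3833 s
robot in T_r: 2.3000·0.0600 = 0.1380 m
robot under decel: 2.3000²/(2·6.0000) = 0.4408 m
human over T_r+T_s: 1.6000·(0.0600+0.3833) = 0.7093 m
residual clearance needed = 0.0800+0.0800+0.0300 = 0.1900 m
sum ≈ 0.1380+0.4408+0.7093+0.1900 ≈ 1.4782 m = S ✓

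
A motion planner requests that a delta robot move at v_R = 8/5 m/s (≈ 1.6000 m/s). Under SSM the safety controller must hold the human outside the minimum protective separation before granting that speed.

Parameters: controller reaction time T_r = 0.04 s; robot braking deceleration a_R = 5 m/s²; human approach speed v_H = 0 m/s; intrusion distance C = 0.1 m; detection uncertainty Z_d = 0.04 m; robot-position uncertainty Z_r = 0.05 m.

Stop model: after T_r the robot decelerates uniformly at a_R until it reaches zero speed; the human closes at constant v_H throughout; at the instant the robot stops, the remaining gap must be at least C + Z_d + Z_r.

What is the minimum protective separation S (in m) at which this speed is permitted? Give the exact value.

stop time T_s = (8/5)/5 = 0.3200 s
robot in T_r: 1.6000·0.0400 = 0.0640 m
braking distance = 1.6000²/(2·5.0000) = 0.2560 m
person approaches 0.0000·(0.0400+0.3200) = 0.0000 m
C+Z_d+Z_r = 0.1000+0.0400+0.0500 = 0.1900 m
S_min ≈ 0.0640+0.2560+0.0000+0.1900  ⇒  S_min = 51/100 m

S_min = 51/100 m = 0.5100 m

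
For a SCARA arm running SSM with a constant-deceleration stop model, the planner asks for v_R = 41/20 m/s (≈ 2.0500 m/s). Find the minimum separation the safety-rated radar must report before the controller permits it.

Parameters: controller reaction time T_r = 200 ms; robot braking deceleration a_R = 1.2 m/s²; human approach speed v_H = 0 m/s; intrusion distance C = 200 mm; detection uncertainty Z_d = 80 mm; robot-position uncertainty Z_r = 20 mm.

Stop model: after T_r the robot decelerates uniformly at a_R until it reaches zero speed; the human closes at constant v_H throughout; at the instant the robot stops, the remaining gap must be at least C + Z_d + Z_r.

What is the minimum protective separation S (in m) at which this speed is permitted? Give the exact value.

S_min = 11813/4800 m = 2.4610 m

braking lasts T_s = (41/20)/(6/5) = 1.7083 s
robot in T_r: 2.0500·0.2000 = 0.4100 m
robot covers 2.0500·1.7083 − ½·1.2000·1.7083² = 1.7510 m while stopping
person approaches 0.0000·(0.2000+1.7083) = 0.0000 m
margins: 0.2000+0.0800+0.0200 = 0.3000 m
S_min ≈ 0.4100+1.7510+0.0000+0.3000  ⇒  S_min = 11813/4800 m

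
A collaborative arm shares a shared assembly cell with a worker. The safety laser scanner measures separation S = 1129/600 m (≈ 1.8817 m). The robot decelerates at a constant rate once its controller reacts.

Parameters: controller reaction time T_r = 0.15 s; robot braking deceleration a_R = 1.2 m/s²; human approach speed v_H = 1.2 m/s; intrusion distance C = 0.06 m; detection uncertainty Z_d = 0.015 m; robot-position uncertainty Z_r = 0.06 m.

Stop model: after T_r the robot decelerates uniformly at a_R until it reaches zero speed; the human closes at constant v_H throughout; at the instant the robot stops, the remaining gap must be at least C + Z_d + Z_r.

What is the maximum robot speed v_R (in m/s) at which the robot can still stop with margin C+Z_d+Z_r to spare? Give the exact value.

quadratic (5/12)·v² + (23/20)·v + (-47/30) = 0
  disc = (23/20)² − 4·(5/12)·(-47/30) = 14161/3600 ; √disc = 119/60
  v_R = (−(23/20) + 119/60) / (2·(5/12)) = 1 m/s
check:
T_s = v_R/a_R = 1/(6/5) = 0.8333 s
robot covers v_R·T_r = 1.0000·0.1500 = 0.1500 m before braking
robot covers 1.0000·0.8333 − ½·1.2000·0.8333² = 0.4167 m while stopping
human closes 1.2000·0.9833 = 1.1800 m
margins: 0.0600+0.0150+0.0600 = 0.1350 m
sum ≈ 0.1500+0.4167+1.1800+0.1350 ≈ 1.8817 m = S ✓

v_R_max = 1 m/s = 1.0000 m/s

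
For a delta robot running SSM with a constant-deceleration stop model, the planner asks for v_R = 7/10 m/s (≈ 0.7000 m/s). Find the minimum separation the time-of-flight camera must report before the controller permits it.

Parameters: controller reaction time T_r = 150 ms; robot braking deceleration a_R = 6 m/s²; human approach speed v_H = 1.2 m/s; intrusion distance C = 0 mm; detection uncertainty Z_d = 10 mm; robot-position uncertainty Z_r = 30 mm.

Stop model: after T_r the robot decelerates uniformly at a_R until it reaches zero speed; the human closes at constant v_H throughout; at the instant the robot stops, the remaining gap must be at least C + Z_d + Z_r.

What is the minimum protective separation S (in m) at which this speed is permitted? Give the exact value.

S_min = 607/1200 m = 0.5058 m

braking lasts T_s = (7/10)/6 = 0.1167 s
reaction-phase robot travel = 0.7000·0.1500 = 0.1050 m
robot covers 0.7000·0.1167 − ½·6.0000·0.1167² = 0.0408 m while stopping
human closes 1.2000·0.2667 = 0.3200 m
margins: 0.0000+0.0100+0.0300 = 0.0400 m
S_min ≈ 0.1050+0.0408+0.3200+0.0400  ⇒  S_min = 607/1200 m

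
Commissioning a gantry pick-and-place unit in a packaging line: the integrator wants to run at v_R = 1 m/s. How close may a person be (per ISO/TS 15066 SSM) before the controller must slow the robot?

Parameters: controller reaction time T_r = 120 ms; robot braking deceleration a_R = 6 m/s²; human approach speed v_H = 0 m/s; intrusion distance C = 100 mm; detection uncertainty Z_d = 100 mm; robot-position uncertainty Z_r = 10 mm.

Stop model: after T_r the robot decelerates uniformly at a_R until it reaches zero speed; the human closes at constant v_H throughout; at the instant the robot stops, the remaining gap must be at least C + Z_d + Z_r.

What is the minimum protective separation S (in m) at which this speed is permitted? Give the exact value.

S_min = 31/75 m = 0.4133 m

T_s = v_R/a_R = 1/6 = 0.1667 s
robot in T_r: 1.0000·0.1200 = 0.1200 m
braking distance = 1.0000²/(2·6.0000) = 0.0833 m
human over T_r+T_s: 0.0000·(0.1200+0.1667) = 0.0000 m
C+Z_d+Z_r = 0.1000+0.1000+0.0100 = 0.2100 m
S_min ≈ 0.1200+0.0833+0.0000+0.2100  ⇒  S_min = 31/75 m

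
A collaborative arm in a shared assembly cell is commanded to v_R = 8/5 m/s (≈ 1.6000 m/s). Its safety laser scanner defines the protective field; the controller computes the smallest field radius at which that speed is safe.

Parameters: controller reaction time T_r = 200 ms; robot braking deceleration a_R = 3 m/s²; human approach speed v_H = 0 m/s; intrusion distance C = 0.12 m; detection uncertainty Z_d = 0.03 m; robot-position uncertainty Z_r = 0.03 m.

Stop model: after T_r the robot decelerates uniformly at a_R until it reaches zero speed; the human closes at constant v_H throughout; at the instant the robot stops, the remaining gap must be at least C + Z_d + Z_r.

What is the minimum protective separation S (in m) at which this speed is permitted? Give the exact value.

braking lasts T_s = (8/5)/3 = 0.5333 s
robot covers v_R·T_r = 1.6000·0.2000 = 0.3200 m before braking
braking distance = 1.6000²/(2·3.0000) = 0.4267 m
person approaches 0.0000·(0.2000+0.5333) = 0.0000 m
margins: 0.1200+0.0300+0.0300 = 0.1800 m
S_min ≈ 0.3200+0.4267+0.0000+0.1800  ⇒  S_min = 139/150 m

S_min = 139/150 m = 0.9267 m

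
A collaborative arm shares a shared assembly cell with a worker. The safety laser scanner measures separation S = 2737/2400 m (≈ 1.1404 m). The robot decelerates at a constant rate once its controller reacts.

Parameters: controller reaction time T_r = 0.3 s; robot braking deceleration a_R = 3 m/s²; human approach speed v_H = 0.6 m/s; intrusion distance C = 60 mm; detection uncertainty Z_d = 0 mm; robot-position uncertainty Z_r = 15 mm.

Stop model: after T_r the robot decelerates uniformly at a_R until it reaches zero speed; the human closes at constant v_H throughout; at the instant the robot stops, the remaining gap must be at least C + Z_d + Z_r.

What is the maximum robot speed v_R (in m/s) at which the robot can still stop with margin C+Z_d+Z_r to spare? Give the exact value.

v_R_max = 5/4 m/s = 1.2500 m/s

at the boundary: (1/6)·v² + (1/2)·v + (-85/96) = 0
  disc = (1/2)² − 4·(1/6)·(-85/96) = 121/144 ; √disc = 11/12
  v_R = (−(1/2) + 11/12) / (2·(1/6)) = 5/4 m/s
check:
T_s = v_R/a_R = (5/4)/3 = 0.4167 s
robot covers v_R·T_r = 1.2500·0.3000 = 0.3750 m before braking
robot covers 1.2500·0.4167 − ½·3.0000·0.4167² = 0.2604 m while stopping
human over T_r+T_s: 0.6000·(0.3000+0.4167) = 0.4300 m
residual clearance needed = 0.0600+0.0000+0.0150 = 0.0750 m
sum ≈ 0.3750+0.2604+0.4300+0.0750 ≈ 1.1404 m = S ✓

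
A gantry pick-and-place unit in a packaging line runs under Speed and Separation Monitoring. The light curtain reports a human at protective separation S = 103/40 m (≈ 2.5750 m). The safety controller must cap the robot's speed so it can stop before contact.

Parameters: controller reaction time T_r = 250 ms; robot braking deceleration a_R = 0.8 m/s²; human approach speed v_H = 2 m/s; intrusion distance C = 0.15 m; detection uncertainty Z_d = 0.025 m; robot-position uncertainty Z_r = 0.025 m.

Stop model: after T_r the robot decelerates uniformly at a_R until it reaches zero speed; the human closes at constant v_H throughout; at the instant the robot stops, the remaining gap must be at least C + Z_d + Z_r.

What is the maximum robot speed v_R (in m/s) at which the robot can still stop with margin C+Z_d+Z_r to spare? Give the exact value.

collect terms ⇒ (5/8)·v_R² + (11/4)·v_R + (-15/8) = 0
  disc = (11/4)² − 4·(5/8)·(-15/8) = 49/4 ; √disc = 7/2
  v_R = (−(11/4) + 7/2) / (2·(5/8)) = 3/5 m/s
check:
T_s = v_R/a_R = (3/5)/(4/5) = 0.7500 s
robot covers v_R·T_r = 0.6000·0.2500 = 0.1500 m before braking
robot under decel: 0.6000²/(2·0.8000) = 0.2250 m
human closes 2.0000·1.0000 = 2.0000 m
C+Z_d+Z_r = 0.1500+0.0250+0.0250 = 0.2000 m
sum ≈ 0.1500+0.2250+2.0000+0.2000 ≈ 2.5750 m = S ✓

v_R_max = 3/5 m/s = 0.6000 m/s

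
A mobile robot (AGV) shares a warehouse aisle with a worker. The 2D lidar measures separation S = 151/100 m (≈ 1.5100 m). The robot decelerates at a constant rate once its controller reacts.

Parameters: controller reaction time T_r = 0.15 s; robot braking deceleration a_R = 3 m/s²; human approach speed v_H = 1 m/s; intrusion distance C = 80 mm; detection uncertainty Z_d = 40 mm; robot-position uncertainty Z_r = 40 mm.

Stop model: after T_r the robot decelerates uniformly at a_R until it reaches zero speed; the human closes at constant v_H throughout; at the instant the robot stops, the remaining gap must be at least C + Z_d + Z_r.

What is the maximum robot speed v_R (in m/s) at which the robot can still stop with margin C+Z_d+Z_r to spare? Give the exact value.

v_R_max = 8/5 m/s = 1.6000 m/s

collect terms ⇒ (1/6)·v_R² + (29/60)·v_R + (-6/5) = 0
  disc = (29/60)² − 4·(1/6)·(-6/5) = 3721/3600 ; √disc = 61/60
  v_R = (−(29/60) + 61/60) / (2·(1/6)) = 8/5 m/s
check:
T_s = v_R/a_R = (8/5)/3 = 0.5333 s
robot covers v_R·T_r = 1.6000·0.1500 = 0.2400 m before braking
robot under decel: 1.6000²/(2·3.0000) = 0.4267 m
human over T_r+T_s: 1.0000·(0.1500+0.5333) = 0.6833 m
residual clearance needed = 0.0800+0.0400+0.0400 = 0.1600 m
sum ≈ 0.2400+0.4267+0.6833+0.1600 ≈ 1.5100 m = S ✓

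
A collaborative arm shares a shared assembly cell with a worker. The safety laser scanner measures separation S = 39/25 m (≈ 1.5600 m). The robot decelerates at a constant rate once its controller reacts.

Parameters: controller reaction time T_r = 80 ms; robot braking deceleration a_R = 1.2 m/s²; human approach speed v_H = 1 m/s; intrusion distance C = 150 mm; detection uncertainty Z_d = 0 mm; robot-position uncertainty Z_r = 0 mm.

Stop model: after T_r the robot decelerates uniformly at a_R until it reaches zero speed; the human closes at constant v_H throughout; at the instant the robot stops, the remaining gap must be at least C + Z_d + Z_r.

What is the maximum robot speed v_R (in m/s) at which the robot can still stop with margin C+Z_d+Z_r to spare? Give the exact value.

v_R_max = 1 m/s = 1.0000 m/s

collect terms ⇒ (5/12)·v_R² + (137/150)·v_R + (-133/100) = 0
  disc = (137/150)² − 4·(5/12)·(-133/100) = 17161/5625 ; √disc = 131/75
  v_R = (−(137/150) + 131/75) / (2·(5/12)) = 1 m/s
check:
stop time T_s = 1/(6/5) = 0.8333 s
robot in T_r: 1.0000·0.0800 = 0.0800 m
robot under decel: 1.0000²/(2·1.2000) = 0.4167 m
human closes 1.0000·0.9133 = 0.9133 m
residual clearance needed = 0.1500+0.0000+0.0000 = 0.1500 m
sum ≈ 0.0800+0.4167+0.9133+0.1500 ≈ 1.5600 m = S ✓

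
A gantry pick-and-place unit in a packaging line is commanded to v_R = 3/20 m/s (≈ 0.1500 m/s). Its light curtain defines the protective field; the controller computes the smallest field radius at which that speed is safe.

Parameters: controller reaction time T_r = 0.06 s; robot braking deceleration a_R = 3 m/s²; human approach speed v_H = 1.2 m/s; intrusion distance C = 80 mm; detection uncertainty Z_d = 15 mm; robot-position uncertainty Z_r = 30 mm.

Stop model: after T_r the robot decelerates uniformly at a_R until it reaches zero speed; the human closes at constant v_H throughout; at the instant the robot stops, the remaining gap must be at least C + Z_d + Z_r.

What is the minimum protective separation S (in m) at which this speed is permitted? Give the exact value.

braking lasts T_s = (3/20)/3 = 0.0500 s
robot in T_r: 0.1500·0.0600 = 0.0090 m
braking distance = 0.1500²/(2·3.0000) = 0.0037 m
human over T_r+T_s: 1.2000·(0.0600+0.0500) = 0.1320 m
margins: 0.0800+0.0150+0.0300 = 0.1250 m
S_min ≈ 0.0090+0.0037+0.1320+0.1250  ⇒  S_min = 1079/4000 m

S_min = 1079/4000 m = 0.2697 m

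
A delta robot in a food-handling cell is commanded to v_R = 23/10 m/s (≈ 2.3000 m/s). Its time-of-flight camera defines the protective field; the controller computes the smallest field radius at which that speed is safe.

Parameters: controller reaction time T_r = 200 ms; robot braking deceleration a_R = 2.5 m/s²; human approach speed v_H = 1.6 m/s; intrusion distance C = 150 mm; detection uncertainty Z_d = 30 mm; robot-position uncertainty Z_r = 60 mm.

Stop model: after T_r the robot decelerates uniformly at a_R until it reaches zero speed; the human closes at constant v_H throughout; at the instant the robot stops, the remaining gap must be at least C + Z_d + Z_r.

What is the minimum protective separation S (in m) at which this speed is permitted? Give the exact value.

stop time T_s = (23/10)/(5/2) = 0.9200 s
reaction-phase robot travel = 2.3000·0.2000 = 0.4600 m
robot under decel: 2.3000²/(2·2.5000) = 1.0580 m
human over T_r+T_s: 1.6000·(0.2000+0.9200) = 1.7920 m
C+Z_d+Z_r = 0.1500+0.0300+0.0600 = 0.2400 m
S_min ≈ 0.4600+1.0580+1.7920+0.2400  ⇒  S_min = 71/20 m

S_min = 71/20 m = 3.5500 m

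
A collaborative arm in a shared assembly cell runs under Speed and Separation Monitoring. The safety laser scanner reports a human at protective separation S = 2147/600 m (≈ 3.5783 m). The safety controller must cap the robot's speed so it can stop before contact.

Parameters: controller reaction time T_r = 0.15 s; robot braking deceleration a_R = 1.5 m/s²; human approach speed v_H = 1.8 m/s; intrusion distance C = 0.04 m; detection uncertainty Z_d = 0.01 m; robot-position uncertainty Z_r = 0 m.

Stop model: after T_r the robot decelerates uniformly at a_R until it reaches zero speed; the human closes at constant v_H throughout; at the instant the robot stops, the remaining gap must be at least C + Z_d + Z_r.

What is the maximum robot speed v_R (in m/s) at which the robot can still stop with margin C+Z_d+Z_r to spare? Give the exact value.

v_R_max = 17/10 m/s = 1.7000 m/s

collect terms ⇒ (1/3)·v_R² + (27/20)·v_R + (-391/120) = 0
  disc = (27/20)² − 4·(1/3)·(-391/120) = 22201/3600 ; √disc = 149/60
  v_R = (−(27/20) + 149/60) / (2·(1/3)) = 17/10 m/s
check:
T_s = v_R/a_R = (17/10)/(3/2) = 1.1333 s
robot covers v_R·T_r = 1.7000·0.1500 = 0.2550 m before braking
robot covers 1.7000·1.1333 − ½·1.5000·1.1333² = 0.9633 m while stopping
human over T_r+T_s: 1.8000·(0.1500+1.1333) = 2.3100 m
margins: 0.0400+0.0100+0.0000 = 0.0500 m
sum ≈ 0.2550+0.9633+2.3100+0.0500 ≈ 3.5783 m = S ✓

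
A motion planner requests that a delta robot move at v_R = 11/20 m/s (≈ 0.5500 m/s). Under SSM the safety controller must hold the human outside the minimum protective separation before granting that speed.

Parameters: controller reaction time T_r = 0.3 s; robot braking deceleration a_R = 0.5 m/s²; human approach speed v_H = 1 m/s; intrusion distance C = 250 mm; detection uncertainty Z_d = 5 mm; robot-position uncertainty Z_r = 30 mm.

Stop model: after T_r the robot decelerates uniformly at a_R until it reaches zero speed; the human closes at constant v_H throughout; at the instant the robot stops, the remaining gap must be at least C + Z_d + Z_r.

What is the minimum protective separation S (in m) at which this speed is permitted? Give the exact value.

S_min = 861/400 m = 2.1525 m

stop time T_s = (11/20)/(1/2) = 1.1000 s
robot in T_r: 0.5500·0.3000 = 0.1650 m
robot under decel: 0.5500²/(2·0.5000) = 0.3025 m
human over T_r+T_s: 1.0000·(0.3000+1.1000) = 1.4000 m
margins: 0.2500+0.0050+0.0300 = 0.2850 m
S_min ≈ 0.1650+0.3025+1.4000+0.2850  ⇒  S_min = 861/400 m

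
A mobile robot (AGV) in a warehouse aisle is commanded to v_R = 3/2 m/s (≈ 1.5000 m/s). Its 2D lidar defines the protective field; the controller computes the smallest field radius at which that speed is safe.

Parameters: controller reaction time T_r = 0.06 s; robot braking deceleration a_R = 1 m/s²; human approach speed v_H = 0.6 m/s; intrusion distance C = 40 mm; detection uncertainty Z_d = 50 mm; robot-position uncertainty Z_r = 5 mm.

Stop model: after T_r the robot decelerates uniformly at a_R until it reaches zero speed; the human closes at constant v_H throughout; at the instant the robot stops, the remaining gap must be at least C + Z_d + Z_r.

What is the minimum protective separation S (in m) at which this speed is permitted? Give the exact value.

braking lasts T_s = (3/2)/1 = 1.5000 s
reaction-phase robot travel = 1.5000·0.0600 = 0.0900 m
robot under decel: 1.5000²/(2·1.0000) = 1.1250 m
human over T_r+T_s: 0.6000·(0.0600+1.5000) = 0.9360 m
residual clearance needed = 0.0400+0.0500+0.0050 = 0.0950 m
S_min ≈ 0.0900+1.1250+0.9360+0.0950  ⇒  S_min = 1123/500 m

S_min = 1123/500 m = 2.2460 m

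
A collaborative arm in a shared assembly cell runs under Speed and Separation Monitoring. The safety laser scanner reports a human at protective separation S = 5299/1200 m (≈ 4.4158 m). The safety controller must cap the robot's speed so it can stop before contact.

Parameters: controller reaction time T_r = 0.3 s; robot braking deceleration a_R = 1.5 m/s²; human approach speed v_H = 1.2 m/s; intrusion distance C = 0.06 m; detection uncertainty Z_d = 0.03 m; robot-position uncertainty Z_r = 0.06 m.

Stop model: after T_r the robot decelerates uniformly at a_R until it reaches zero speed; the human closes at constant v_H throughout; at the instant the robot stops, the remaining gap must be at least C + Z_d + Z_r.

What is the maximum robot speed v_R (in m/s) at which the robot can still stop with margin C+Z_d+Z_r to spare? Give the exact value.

v_R_max = 43/20 m/s = 2.1500 m/s

collect terms ⇒ (1/3)·v_R² + (11/10)·v_R + (-4687/1200) = 0
  disc = (11/10)² − 4·(1/3)·(-4687/1200) = 1444/225 ; √disc = 38/15
  v_R = (−(11/10) + 38/15) / (2·(1/3)) = 43/20 m/s
check:
stop time T_s = (43/20)/(3/2) = 1.4333 s
robot covers v_R·T_r = 2.1500·0.3000 = 0.6450 m before braking
braking distance = 2.1500²/(2·1.5000) = 1.5408 m
person approaches 1.2000·(0.3000+1.4333) = 2.0800 m
residual clearance needed = 0.0600+0.0300+0.0600 = 0.1500 m
sum ≈ 0.6450+1.5408+2.0800+0.1500 ≈ 4.4158 m = S ✓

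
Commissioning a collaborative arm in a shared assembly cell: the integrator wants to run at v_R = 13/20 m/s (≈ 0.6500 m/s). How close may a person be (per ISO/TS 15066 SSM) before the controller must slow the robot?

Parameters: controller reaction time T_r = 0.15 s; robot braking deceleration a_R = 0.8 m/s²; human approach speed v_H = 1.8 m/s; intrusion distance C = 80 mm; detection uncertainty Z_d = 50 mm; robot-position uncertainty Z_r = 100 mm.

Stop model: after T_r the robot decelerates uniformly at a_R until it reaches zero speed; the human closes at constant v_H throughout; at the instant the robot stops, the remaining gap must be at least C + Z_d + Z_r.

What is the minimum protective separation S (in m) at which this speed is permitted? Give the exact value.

S_min = 7437/3200 m = 2.3241 m

braking lasts T_s = (13/20)/(4/5) = 0.8125 s
robot covers v_R·T_r = 0.6500·0.1500 = 0.0975 m before braking
braking distance = 0.6500²/(2·0.8000) = 0.2641 m
human over T_r+T_s: 1.8000·(0.1500+0.8125) = 1.7325 m
C+Z_d+Z_r = 0.0800+0.0500+0.1000 = 0.2300 m
S_min ≈ 0.0975+0.2641+1.7325+0.2300  ⇒  S_min = 7437/3200 m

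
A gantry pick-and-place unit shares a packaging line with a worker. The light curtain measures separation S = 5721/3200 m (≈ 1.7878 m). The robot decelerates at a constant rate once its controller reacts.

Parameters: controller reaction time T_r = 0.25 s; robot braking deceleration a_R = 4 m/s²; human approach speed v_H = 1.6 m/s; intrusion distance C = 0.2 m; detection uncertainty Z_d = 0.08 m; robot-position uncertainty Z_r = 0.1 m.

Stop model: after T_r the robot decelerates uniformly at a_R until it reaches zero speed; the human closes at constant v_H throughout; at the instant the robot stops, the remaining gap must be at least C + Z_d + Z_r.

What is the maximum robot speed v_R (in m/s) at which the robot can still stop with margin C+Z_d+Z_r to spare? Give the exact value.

v_R_max = 5/4 m/s = 1.2500 m/s

quadratic (1/8)·v² + (13/20)·v + (-129/128) = 0
  disc = (13/20)² − 4·(1/8)·(-129/128) = 5929/6400 ; √disc = 77/80
  v_R = (−(13/20) + 77/80) / (2·(1/8)) = 5/4 m/s
check:
stop time T_s = (5/4)/4 = 0.3125 s
robot in T_r: 1.2500·0.2500 = 0.3125 m
braking distance = 1.2500²/(2·4.0000) = 0.1953 m
person approaches 1.6000·(0.2500+0.3125) = 0.9000 m
residual clearance needed = 0.2000+0.0800+0.1000 = 0.3800 m
sum ≈ 0.3125+0.1953+0.9000+0.3800 ≈ 1.7878 m = S ✓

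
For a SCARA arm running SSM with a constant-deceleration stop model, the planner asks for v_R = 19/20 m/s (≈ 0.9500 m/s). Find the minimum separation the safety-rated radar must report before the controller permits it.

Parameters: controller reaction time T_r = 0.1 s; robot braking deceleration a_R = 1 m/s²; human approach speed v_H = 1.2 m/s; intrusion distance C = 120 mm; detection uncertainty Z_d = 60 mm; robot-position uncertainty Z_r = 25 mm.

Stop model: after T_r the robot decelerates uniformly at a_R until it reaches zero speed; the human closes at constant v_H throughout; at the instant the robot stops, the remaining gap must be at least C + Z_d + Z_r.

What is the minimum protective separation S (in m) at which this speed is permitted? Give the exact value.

braking lasts T_s = (19/20)/1 = 0.9500 s
robot in T_r: 0.9500·0.1000 = 0.0950 m
robot covers 0.9500·0.9500 − ½·1.0000·0.9500² = 0.4512 m while stopping
human closes 1.2000·1.0500 = 1.2600 m
margins: 0.1200+0.0600+0.0250 = 0.2050 m
S_min ≈ 0.0950+0.4512+1.2600+0.2050  ⇒  S_min = 1609/800 m

S_min = 1609/800 m = 2.0112 m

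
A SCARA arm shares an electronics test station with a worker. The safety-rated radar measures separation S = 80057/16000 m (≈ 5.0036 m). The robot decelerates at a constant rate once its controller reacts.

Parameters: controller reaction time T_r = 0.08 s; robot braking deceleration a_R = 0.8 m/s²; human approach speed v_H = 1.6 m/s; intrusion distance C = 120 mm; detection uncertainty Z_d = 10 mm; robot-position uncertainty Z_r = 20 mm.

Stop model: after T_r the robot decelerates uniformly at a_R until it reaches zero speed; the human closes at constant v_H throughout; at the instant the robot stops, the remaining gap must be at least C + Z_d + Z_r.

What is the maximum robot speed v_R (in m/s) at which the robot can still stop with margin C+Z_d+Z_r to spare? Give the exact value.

at the boundary: (5/8)·v² + (52/25)·v + (-75609/16000) = 0
  disc = (52/25)² − 4·(5/8)·(-75609/16000) = 2582449/160000 ; √disc = 1607/400
  v_R = (−(52/25) + 1607/400) / (2·(5/8)) = 31/20 m/s
check:
T_s = v_R/a_R = (31/20)/(4/5) = 1.9375 s
robot covers v_R·T_r = 1.5500·0.0800 = 0.1240 m before braking
robot under decel: 1.5500²/(2·0.8000) = 1.5016 m
human over T_r+T_s: 1.6000·(0.0800+1.9375) = 3.2280 m
residual clearance needed = 0.1200+0.0100+0.0200 = 0.1500 m
sum ≈ 0.1240+1.5016+3.2280+0.1500 ≈ 5.0036 m = S ✓

v_R_max = 31/20 m/s = 1.5500 m/s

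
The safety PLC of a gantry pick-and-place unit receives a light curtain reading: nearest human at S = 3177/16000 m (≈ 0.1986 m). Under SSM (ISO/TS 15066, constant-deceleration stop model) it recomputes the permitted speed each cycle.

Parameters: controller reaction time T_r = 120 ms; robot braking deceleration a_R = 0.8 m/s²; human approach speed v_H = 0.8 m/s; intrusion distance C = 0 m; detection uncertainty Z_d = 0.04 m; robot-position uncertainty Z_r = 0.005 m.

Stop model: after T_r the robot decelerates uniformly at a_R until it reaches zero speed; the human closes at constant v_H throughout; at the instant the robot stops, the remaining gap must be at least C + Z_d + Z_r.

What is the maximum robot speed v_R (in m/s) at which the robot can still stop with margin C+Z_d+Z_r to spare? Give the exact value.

v_R_max = 1/20 m/s = 0.0500 m/s

quadratic (5/8)·v² + (28/25)·v + (-921/16000) = 0
  disc = (28/25)² − 4·(5/8)·(-921/16000) = 223729/160000 ; √disc = 473/400
  v_R = (−(28/25) + 473/400) / (2·(5/8)) = 1/20 m/s
check:
T_s = v_R/a_R = (1/20)/(4/5) = 0.0625 s
robot covers v_R·T_r = 0.0500·0.1200 = 0.0060 m before braking
braking distance = 0.0500²/(2·0.8000) = 0.0016 m
person approaches 0.8000·(0.1200+0.0625) = 0.1460 m
C+Z_d+Z_r = 0.0000+0.0400+0.0050 = 0.0450 m
sum ≈ 0.0060+0.0016+0.1460+0.0450 ≈ 0.1986 m = S ✓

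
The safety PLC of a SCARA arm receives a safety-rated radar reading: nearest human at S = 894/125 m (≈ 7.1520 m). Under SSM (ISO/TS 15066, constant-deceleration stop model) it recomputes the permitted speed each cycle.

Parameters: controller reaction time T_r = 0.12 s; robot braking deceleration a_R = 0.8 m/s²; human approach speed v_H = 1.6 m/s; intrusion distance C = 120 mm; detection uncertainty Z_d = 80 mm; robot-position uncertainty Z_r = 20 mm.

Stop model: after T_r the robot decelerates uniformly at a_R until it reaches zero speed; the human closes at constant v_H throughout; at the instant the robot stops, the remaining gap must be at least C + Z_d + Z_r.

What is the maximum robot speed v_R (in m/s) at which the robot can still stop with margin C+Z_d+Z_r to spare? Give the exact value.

quadratic (5/8)·v² + (53/25)·v + (-337/50) = 0
  disc = (53/25)² − 4·(5/8)·(-337/50) = 53361/2500 ; √disc = 231/50
  v_R = (−(53/25) + 231/50) / (2·(5/8)) = 2 m/s
check:
stop time T_s = 2/(4/5) = 2.5000 s
robot covers v_R·T_r = 2.0000·0.1200 = 0.2400 m before braking
braking distance = 2.0000²/(2·0.8000) = 2.5000 m
human closes 1.6000·2.6200 = 4.1920 m
residual clearance needed = 0.1200+0.0800+0.0200 = 0.2200 m
sum ≈ 0.2400+2.5000+4.1920+0.2200 ≈ 7.1520 m = S ✓

v_R_max = 2 m/s = 2.0000 m/s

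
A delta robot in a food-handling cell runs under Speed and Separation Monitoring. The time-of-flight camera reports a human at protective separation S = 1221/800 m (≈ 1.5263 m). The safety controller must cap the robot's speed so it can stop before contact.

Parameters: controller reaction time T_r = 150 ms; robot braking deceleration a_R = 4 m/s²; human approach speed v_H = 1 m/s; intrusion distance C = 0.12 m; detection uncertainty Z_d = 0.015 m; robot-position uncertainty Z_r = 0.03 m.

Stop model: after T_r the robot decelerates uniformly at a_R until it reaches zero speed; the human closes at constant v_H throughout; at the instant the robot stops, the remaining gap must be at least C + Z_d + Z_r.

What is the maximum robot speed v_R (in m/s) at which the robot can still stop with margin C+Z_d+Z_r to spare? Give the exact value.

v_R_max = 19/10 m/s = 1.9000 m/s

at the boundary: (1/8)·v² + (2/5)·v + (-969/800) = 0
  disc = (2/5)² − 4·(1/8)·(-969/800) = 49/64 ; √disc = 7/8
  v_R = (−(2/5) + 7/8) / (2·(1/8)) = 19/10 m/s
check:
stop time T_s = (19/10)/4 = 0.4750 s
robot covers v_R·T_r = 1.9000·0.1500 = 0.2850 m before braking
braking distance = 1.9000²/(2·4.0000) = 0.4512 m
person approaches 1.0000·(0.1500+0.4750) = 0.6250 m
margins: 0.1200+0.0150+0.0300 = 0.1650 m
sum ≈ 0.2850+0.4512+0.6250+0.1650 ≈ 1.5263 m = S ✓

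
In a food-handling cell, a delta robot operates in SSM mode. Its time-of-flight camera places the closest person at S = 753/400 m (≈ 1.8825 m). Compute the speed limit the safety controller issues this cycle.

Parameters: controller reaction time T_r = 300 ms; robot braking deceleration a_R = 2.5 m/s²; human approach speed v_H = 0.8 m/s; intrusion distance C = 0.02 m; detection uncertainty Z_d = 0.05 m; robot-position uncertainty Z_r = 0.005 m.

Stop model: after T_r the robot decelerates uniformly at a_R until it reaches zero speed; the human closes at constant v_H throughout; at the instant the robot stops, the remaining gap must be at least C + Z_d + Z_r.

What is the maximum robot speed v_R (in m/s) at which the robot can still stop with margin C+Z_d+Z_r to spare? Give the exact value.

quadratic (1/5)·v² + (31/50)·v + (-627/400) = 0
  disc = (31/50)² − 4·(1/5)·(-627/400) = 1024/625 ; √disc = 32/25
  v_R = (−(31/50) + 32/25) / (2·(1/5)) = 33/20 m/s
check:
stop time T_s = (33/20)/(5/2) = 0.6600 s
robot covers v_R·T_r = 1.6500·0.3000 = 0.4950 m before braking
braking distance = 1.6500²/(2·2.5000) = 0.5445 m
human over T_r+T_s: 0.8000·(0.3000+0.6600) = 0.7680 m
margins: 0.0200+0.0500+0.0050 = 0.0750 m
sum ≈ 0.4950+0.5445+0.7680+0.0750 ≈ 1.8825 m = S ✓

v_R_max = 33/20 m/s = 1.6500 m/s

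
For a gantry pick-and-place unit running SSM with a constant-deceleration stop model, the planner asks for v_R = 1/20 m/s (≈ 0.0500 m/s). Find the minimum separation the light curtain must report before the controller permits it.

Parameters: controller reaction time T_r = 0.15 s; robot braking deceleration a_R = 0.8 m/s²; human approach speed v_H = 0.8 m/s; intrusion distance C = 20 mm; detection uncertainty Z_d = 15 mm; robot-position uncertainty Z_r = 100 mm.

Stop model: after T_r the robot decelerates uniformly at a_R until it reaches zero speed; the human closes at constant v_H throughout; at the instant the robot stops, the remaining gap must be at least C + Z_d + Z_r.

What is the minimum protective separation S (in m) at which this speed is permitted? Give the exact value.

S_min = 201/640 m = 0.3141 m

stop time T_s = (1/20)/(4/5) = 0.0625 s
reaction-phase robot travel = 0.0500·0.1500 = 0.0075 m
braking distance = 0.0500²/(2·0.8000) = 0.0016 m
human closes 0.8000·0.2125 = 0.1700 m
margins: 0.0200+0.0150+0.1000 = 0.1350 m
S_min ≈ 0.0075+0.0016+0.1700+0.1350  ⇒  S_min = 201/640 m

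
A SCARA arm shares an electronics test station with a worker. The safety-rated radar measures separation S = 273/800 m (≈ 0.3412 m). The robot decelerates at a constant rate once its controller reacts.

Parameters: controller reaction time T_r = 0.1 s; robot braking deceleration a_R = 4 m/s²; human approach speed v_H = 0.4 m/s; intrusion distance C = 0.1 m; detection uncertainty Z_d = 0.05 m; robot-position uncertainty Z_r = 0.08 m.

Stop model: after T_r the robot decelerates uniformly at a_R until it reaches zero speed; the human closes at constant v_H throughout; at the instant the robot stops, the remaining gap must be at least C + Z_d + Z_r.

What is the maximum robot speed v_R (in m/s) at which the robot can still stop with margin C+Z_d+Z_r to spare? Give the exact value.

v_R_max = 3/10 m/s = 0.3000 m/s

collect terms ⇒ (1/8)·v_R² + (1/5)·v_R + (-57/800) = 0
  disc = (1/5)² − 4·(1/8)·(-57/800) = 121/1600 ; √disc = 11/40
  v_R = (−(1/5) + 11/40) / (2·(1/8)) = 3/10 m/s
check:
braking lasts T_s = (3/10)/4 = 0.0750 s
robot in T_r: 0.3000·0.1000 = 0.0300 m
robot covers 0.3000·0.0750 − ½·4.0000·0.0750² = 0.0112 m while stopping
person approaches 0.4000·(0.1000+0.0750) = 0.0700 m
C+Z_d+Z_r = 0.1000+0.0500+0.0800 = 0.2300 m
sum ≈ 0.0300+0.0112+0.0700+0.2300 ≈ 0.3412 m = S ✓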